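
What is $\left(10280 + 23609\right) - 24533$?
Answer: $9356$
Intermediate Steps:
$\left(10280 + 23609\right) - 24533 = 33889 - 24533 = 9356$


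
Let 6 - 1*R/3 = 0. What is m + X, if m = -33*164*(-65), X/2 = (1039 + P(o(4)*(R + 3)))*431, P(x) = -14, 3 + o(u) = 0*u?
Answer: 1235330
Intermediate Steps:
R = 18 (R = 18 - 3*0 = 18 + 0 = 18)
o(u) = -3 (o(u) = -3 + 0*u = -3 + 0 = -3)
X = 883550 (X = 2*((1039 - 14)*431) = 2*(1025*431) = 2*441775 = 883550)
m = 351780 (m = -5412*(-65) = 351780)
m + X = 351780 + 883550 = 1235330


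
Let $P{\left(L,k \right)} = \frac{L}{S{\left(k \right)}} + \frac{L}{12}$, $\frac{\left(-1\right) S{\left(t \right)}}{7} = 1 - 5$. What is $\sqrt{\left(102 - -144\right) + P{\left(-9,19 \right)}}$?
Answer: $\frac{3 \sqrt{5334}}{14} \approx 15.65$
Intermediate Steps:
$S{\left(t \right)} = 28$ ($S{\left(t \right)} = - 7 \left(1 - 5\right) = \left(-7\right) \left(-4\right) = 28$)
$P{\left(L,k \right)} = \frac{5 L}{42}$ ($P{\left(L,k \right)} = \frac{L}{28} + \frac{L}{12} = \frac{5 L}{42}$)
$\sqrt{\left(102 - -144\right) + P{\left(-9,19 \right)}} = \sqrt{\left(102 - -144\right) + \frac{5}{42} \left(-9\right)} = \sqrt{\left(102 + 144\right) - \frac{15}{14}} = \sqrt{246 - \frac{15}{14}} = \sqrt{\frac{3429}{14}} = \frac{3 \sqrt{5334}}{14}$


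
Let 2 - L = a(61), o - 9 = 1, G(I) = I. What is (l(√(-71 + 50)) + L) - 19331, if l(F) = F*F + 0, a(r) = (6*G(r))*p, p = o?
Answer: -23010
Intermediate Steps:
o = 10 (o = 9 + 1 = 10)
p = 10
a(r) = 60*r (a(r) = (6*r)*10 = 60*r)
L = -3658 (L = 2 - 60*61 = 2 - 1*3660 = 2 - 3660 = -3658)
l(F) = F² (l(F) = F² + 0 = F²)
(l(√(-71 + 50)) + L) - 19331 = ((√(-71 + 50))² - 3658) - 19331 = ((√(-21))² - 3658) - 19331 = ((I*√21)² - 3658) - 19331 = (-21 - 3658) - 19331 = -3679 - 19331 = -23010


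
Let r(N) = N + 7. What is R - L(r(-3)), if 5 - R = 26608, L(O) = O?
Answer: -26607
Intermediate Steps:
r(N) = 7 + N
R = -26603 (R = 5 - 1*26608 = 5 - 26608 = -26603)
R - L(r(-3)) = -26603 - (7 - 3) = -26603 - 1*4 = -26603 - 4 = -26607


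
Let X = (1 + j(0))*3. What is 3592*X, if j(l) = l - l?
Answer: 10776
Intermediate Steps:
j(l) = 0
X = 3 (X = (1 + 0)*3 = 1*3 = 3)
3592*X = 3592*3 = 10776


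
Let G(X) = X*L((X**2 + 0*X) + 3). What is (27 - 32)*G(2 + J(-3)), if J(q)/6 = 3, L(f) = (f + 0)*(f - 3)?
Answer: -16120000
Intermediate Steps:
L(f) = f*(-3 + f)
J(q) = 18 (J(q) = 6*3 = 18)
G(X) = X**3*(3 + X**2) (G(X) = X*(((X**2 + 0*X) + 3)*(-3 + ((X**2 + 0*X) + 3))) = X*(((X**2 + 0) + 3)*(-3 + ((X**2 + 0) + 3))) = X*((X**2 + 3)*(-3 + (X**2 + 3))) = X*((3 + X**2)*(-3 + (3 + X**2))) = X*((3 + X**2)*X**2) = X*(X**2*(3 + X**2)) = X**3*(3 + X**2))
(27 - 32)*G(2 + J(-3)) = (27 - 32)*((2 + 18)**3*(3 + (2 + 18)**2)) = -5*20**3*(3 + 20**2) = -40000*(3 + 400) = -40000*403 = -5*3224000 = -16120000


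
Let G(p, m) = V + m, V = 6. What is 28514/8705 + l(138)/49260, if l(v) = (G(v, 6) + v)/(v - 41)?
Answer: 4541582361/1386480170 ≈ 3.2756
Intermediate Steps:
G(p, m) = 6 + m
l(v) = (12 + v)/(-41 + v) (l(v) = ((6 + 6) + v)/(v - 41) = (12 + v)/(-41 + v))
28514/8705 + l(138)/49260 = 28514/8705 + ((12 + 138)/(-41 + 138))/49260 = 28514*(1/8705) + (150/97)*(1/49260) = 28514/8705 + ((1/97)*150)*(1/49260) = 28514/8705 + (150/97)*(1/49260) = 28514/8705 + 5/159274 = 4541582361/1386480170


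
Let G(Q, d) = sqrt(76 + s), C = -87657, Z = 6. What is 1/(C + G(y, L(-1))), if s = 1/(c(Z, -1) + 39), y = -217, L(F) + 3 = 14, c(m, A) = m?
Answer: -3944565/345768730784 - 3*sqrt(17105)/345768730784 ≈ -1.1409e-5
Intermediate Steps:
L(F) = 11 (L(F) = -3 + 14 = 11)
s = 1/45 (s = 1/(6 + 39) = 1/45 ≈ 0.022222)
G(Q, d) = sqrt(17105)/15 (G(Q, d) = sqrt(76 + 1/45) = sqrt(3421/45) = sqrt(17105)/15)
1/(C + G(y, L(-1))) = 1/(-87657 + sqrt(17105)/15)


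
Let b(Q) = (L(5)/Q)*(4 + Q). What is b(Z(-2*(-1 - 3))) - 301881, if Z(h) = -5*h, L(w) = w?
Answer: -603753/2 ≈ -3.0188e+5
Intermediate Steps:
b(Q) = 5*(4 + Q)/Q (b(Q) = (5/Q)*(4 + Q) = 5*(4 + Q)/Q)
b(Z(-2*(-1 - 3))) - 301881 = (5 + 20/((-(-10)*(-1 - 3)))) - 301881 = (5 + 20/((-(-10)*(-4)))) - 301881 = (5 + 20/((-5*8))) - 301881 = (5 + 20/(-40)) - 301881 = (5 + 20*(-1/40)) - 301881 = (5 - 1/2) - 301881 = 9/2 - 301881 = -603753/2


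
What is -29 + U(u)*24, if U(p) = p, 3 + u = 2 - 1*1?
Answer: -77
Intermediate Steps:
u = -2 (u = -3 + (2 - 1*1) = -3 + (2 - 1) = -3 + 1 = -2)
-29 + U(u)*24 = -29 - 2*24 = -29 - 48 = -77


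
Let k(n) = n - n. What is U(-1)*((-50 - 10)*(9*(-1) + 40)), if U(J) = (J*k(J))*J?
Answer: 0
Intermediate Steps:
k(n) = 0
U(J) = 0 (U(J) = (J*0)*J = 0*J = 0)
U(-1)*((-50 - 10)*(9*(-1) + 40)) = 0*((-50 - 10)*(9*(-1) + 40)) = 0*(-60*(-9 + 40)) = 0*(-60*31) = 0*(-1860) = 0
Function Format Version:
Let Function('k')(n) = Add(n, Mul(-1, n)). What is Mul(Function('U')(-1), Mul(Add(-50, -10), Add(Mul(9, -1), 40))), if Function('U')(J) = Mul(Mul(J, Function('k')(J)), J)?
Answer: 0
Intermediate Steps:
Function('k')(n) = 0
Function('U')(J) = 0 (Function('U')(J) = Mul(Mul(J, 0), J) = Mul(0, J) = 0)
Mul(Function('U')(-1), Mul(Add(-50, -10), Add(Mul(9, -1), 40))) = Mul(0, Mul(Add(-50, -10), Add(Mul(9, -1), 40))) = Mul(0, Mul(-60, Add(-9, 40))) = Mul(0, Mul(-60, 31)) = Mul(0, -1860) = 0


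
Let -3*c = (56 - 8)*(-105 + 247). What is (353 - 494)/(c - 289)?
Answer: 141/2561 ≈ 0.055057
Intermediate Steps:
c = -2272 (c = -(56 - 8)*(-105 + 247)/3 = -16*142 = -⅓*6816 = -2272)
(353 - 494)/(c - 289) = (353 - 494)/(-2272 - 289) = -141/(-2561) = -141*(-1/2561) = 141/2561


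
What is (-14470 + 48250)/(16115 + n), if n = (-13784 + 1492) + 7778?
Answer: 11260/3867 ≈ 2.9118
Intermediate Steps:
n = -4514 (n = -12292 + 7778 = -4514)
(-14470 + 48250)/(16115 + n) = (-14470 + 48250)/(16115 - 4514) = 33780/11601 = 33780*(1/11601) = 11260/3867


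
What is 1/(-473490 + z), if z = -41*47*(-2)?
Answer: -1/469636 ≈ -2.1293e-6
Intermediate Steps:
z = 3854 (z = -1927*(-2) = 3854)
1/(-473490 + z) = 1/(-473490 + 3854) = 1/(-469636) = -1/469636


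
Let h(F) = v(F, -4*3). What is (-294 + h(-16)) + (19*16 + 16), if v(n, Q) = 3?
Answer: 29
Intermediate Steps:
h(F) = 3
(-294 + h(-16)) + (19*16 + 16) = (-294 + 3) + (19*16 + 16) = -291 + (304 + 16) = -291 + 320 = 29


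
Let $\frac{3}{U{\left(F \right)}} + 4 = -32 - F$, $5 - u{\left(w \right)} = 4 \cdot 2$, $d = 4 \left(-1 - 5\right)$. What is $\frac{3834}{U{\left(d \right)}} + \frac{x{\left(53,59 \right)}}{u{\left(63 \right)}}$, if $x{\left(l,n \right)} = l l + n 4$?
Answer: $-16351$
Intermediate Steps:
$d = -24$ ($d = 4 \left(-6\right) = -24$)
$u{\left(w \right)} = -3$ ($u{\left(w \right)} = 5 - 4 \cdot 2 = 5 - 8 = -3$)
$U{\left(F \right)} = \frac{3}{-36 - F}$ ($U{\left(F \right)} = \frac{3}{-4 - \left(32 + F\right)} = \frac{3}{-36 - F}$)
$x{\left(l,n \right)} = l^{2} + 4 n$
$\frac{3834}{U{\left(d \right)}} + \frac{x{\left(53,59 \right)}}{u{\left(63 \right)}} = \frac{3834}{\left(-3\right) \frac{1}{36 - 24}} + \frac{53^{2} + 4 \cdot 59}{-3} = \frac{3834}{\left(-3\right) \frac{1}{12}} + \left(2809 + 236\right) \left(- \frac{1}{3}\right) = \frac{3834}{\left(-3\right) \frac{1}{12}} + 3045 \left(- \frac{1}{3}\right) = \frac{3834}{- \frac{1}{4}} - 1015 = 3834 \left(-4\right) - 1015 = -15336 - 1015 = -16351$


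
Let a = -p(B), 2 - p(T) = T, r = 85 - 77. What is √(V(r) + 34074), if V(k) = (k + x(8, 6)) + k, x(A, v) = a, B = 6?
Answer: √34094 ≈ 184.65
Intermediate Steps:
r = 8
p(T) = 2 - T
a = 4 (a = -(2 - 1*6) = -(2 - 6) = -1*(-4) = 4)
x(A, v) = 4
V(k) = 4 + 2*k (V(k) = (k + 4) + k = (4 + k) + k = 4 + 2*k)
√(V(r) + 34074) = √((4 + 2*8) + 34074) = √((4 + 16) + 34074) = √(20 + 34074) = √34094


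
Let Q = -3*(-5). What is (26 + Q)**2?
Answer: 1681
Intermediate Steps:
Q = 15
(26 + Q)**2 = (26 + 15)**2 = 41**2 = 1681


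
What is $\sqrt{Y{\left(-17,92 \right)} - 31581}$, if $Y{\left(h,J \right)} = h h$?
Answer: $2 i \sqrt{7823} \approx 176.9 i$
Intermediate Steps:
$Y{\left(h,J \right)} = h^{2}$
$\sqrt{Y{\left(-17,92 \right)} - 31581} = \sqrt{\left(-17\right)^{2} - 31581} = \sqrt{289 - 31581} = \sqrt{-31292} = 2 i \sqrt{7823}$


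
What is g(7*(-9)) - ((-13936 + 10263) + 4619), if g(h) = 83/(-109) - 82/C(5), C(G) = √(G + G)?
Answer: -103197/109 - 41*√10/5 ≈ -972.69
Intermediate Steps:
C(G) = √2*√G (C(G) = √(2*G) = √2*√G)
g(h) = -83/109 - 41*√10/5 (g(h) = 83/(-109) - 82*√10/10 = 83*(-1/109) - 82*√10/10 = -83/109 - 41*√10/5)
g(7*(-9)) - ((-13936 + 10263) + 4619) = (-83/109 - 41*√10/5) - ((-13936 + 10263) + 4619) = (-83/109 - 41*√10/5) - (-3673 + 4619) = (-83/109 - 41*√10/5) - 1*946 = (-83/109 - 41*√10/5) - 946 = -103197/109 - 41*√10/5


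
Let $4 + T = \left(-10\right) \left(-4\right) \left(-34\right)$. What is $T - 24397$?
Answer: $-25761$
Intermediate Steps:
$T = -1364$ ($T = -4 + \left(-10\right) \left(-4\right) \left(-34\right) = -4 + 40 \left(-34\right) = -4 - 1360 = -1364$)
$T - 24397 = -1364 - 24397 = -25761$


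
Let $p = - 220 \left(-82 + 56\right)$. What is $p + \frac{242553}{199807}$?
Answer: $\frac{1143138593}{199807} \approx 5721.2$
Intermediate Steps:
$p = 5720$ ($p = \left(-220\right) \left(-26\right) = 5720$)
$p + \frac{242553}{199807} = 5720 + \frac{242553}{199807} = \frac{1143138593}{199807}$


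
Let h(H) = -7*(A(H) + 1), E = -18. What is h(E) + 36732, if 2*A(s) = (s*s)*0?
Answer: 36725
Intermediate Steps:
A(s) = 0 (A(s) = ((s*s)*0)/2 = (s²*0)/2 = (½)*0 = 0)
h(H) = -7 (h(H) = -7*(0 + 1) = -7*1 = -7)
h(E) + 36732 = -7 + 36732 = 36725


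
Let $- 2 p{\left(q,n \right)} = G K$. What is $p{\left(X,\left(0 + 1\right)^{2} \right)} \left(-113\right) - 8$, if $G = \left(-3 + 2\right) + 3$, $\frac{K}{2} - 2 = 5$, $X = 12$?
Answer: $1574$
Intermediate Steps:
$K = 14$ ($K = 4 + 2 \cdot 5 = 4 + 10 = 14$)
$G = 2$ ($G = -1 + 3 = 2$)
$p{\left(q,n \right)} = -14$ ($p{\left(q,n \right)} = - \frac{2 \cdot 14}{2} = \left(- \frac{1}{2}\right) 28 = -14$)
$p{\left(X,\left(0 + 1\right)^{2} \right)} \left(-113\right) - 8 = \left(-14\right) \left(-113\right) - 8 = 1582 - 8 = 1574$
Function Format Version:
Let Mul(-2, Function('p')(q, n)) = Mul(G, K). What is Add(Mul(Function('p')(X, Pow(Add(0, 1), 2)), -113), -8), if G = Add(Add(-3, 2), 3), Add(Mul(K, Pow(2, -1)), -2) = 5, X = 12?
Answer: 1574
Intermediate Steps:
K = 14 (K = Add(4, Mul(2, 5)) = Add(4, 10) = 14)
G = 2 (G = Add(-1, 3) = 2)
Function('p')(q, n) = -14 (Function('p')(q, n) = Mul(Rational(-1, 2), Mul(2, 14)) = Mul(Rational(-1, 2), 28) = -14)
Add(Mul(Function('p')(X, Pow(Add(0, 1), 2)), -113), -8) = Add(Mul(-14, -113), -8) = Add(1582, -8) = 1574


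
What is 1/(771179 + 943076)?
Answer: 1/1714255 ≈ 5.8334e-7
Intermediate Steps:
1/(771179 + 943076) = 1/1714255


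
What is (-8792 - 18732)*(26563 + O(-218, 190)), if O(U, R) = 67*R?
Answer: -1081500532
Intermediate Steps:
(-8792 - 18732)*(26563 + O(-218, 190)) = (-8792 - 18732)*(26563 + 67*190) = -27524*(26563 + 12730) = -27524*39293 = -1081500532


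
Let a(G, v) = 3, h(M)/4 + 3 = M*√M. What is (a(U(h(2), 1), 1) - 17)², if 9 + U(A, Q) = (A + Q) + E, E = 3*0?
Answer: 196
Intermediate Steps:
h(M) = -12 + 4*M^(3/2) (h(M) = -12 + 4*(M*√M) = -12 + 4*M^(3/2))
E = 0
U(A, Q) = -9 + A + Q (U(A, Q) = -9 + ((A + Q) + 0) = -9 + (A + Q) = -9 + A + Q)
(a(U(h(2), 1), 1) - 17)² = (3 - 17)² = (-14)² = 196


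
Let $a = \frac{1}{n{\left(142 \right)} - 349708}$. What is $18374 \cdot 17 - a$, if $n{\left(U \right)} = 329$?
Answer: $\frac{109131325683}{349379} \approx 3.1236 \cdot 10^{5}$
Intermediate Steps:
$a = - \frac{1}{349379}$ ($a = \frac{1}{329 - 349708} = \frac{1}{-349379} = - \frac{1}{349379} \approx -2.8622 \cdot 10^{-6}$)
$18374 \cdot 17 - a = 18374 \cdot 17 - - \frac{1}{349379} = 312358 + \frac{1}{349379} = \frac{109131325683}{349379}$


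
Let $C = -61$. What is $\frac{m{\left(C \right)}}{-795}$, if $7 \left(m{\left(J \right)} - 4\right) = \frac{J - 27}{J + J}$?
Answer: $- \frac{584}{113155} \approx -0.0051611$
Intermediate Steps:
$m{\left(J \right)} = 4 + \frac{-27 + J}{14 J}$ ($m{\left(J \right)} = 4 + \frac{\left(J - 27\right) \frac{1}{J + J}}{7} = 4 + \frac{\left(-27 + J\right) \frac{1}{2 J}}{7} = 4 + \frac{\frac{1}{2} \frac{1}{J} \left(-27 + J\right)}{7} = 4 + \frac{-27 + J}{14 J}$)
$\frac{m{\left(C \right)}}{-795} = \frac{\frac{3}{14} \frac{1}{-61} \left(-9 + 19 \left(-61\right)\right)}{-795} = \frac{3}{14} \left(- \frac{1}{61}\right) \left(-9 - 1159\right) \left(- \frac{1}{795}\right) = \frac{3}{14} \left(- \frac{1}{61}\right) \left(-1168\right) \left(- \frac{1}{795}\right) = \frac{1752}{427} \left(- \frac{1}{795}\right) = - \frac{584}{113155}$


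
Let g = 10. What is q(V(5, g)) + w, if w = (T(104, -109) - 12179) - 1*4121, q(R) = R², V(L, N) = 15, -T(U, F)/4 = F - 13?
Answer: -15587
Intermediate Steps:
T(U, F) = 52 - 4*F (T(U, F) = -4*(F - 13) = -4*(-13 + F) = 52 - 4*F)
w = -15812 (w = ((52 - 4*(-109)) - 12179) - 1*4121 = ((52 + 436) - 12179) - 4121 = (488 - 12179) - 4121 = -11691 - 4121 = -15812)
q(V(5, g)) + w = 15² - 15812 = 225 - 15812 = -15587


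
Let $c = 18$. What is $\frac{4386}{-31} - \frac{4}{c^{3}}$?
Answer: $- \frac{6394819}{45198} \approx -141.48$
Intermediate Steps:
$\frac{4386}{-31} - \frac{4}{c^{3}} = \frac{4386}{-31} - \frac{4}{18^{3}} = 4386 \left(- \frac{1}{31}\right) - \frac{4}{5832} = - \frac{4386}{31} - \frac{1}{1458} = - \frac{6394819}{45198}$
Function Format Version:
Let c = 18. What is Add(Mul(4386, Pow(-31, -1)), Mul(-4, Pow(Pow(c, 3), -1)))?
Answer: Rational(-6394819, 45198) ≈ -141.48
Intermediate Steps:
Add(Mul(4386, Pow(-31, -1)), Mul(-4, Pow(Pow(c, 3), -1))) = Add(Mul(4386, Pow(-31, -1)), Mul(-4, Pow(Pow(18, 3), -1))) = Add(Mul(4386, Rational(-1, 31)), Mul(-4, Pow(5832, -1))) = Add(Rational(-4386, 31), Mul(-4, Rational(1, 5832))) = Add(Rational(-4386, 31), Rational(-1, 1458)) = Rational(-6394819, 45198)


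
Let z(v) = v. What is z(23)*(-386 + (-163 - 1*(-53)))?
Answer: -11408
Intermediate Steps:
z(23)*(-386 + (-163 - 1*(-53))) = 23*(-386 + (-163 - 1*(-53))) = 23*(-386 + (-163 + 53)) = 23*(-386 - 110) = 23*(-496) = -11408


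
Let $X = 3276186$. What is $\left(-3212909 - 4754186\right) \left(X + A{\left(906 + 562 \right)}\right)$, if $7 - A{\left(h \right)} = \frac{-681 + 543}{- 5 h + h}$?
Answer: $- \frac{76634710642638005}{2936} \approx -2.6102 \cdot 10^{13}$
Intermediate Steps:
$A{\left(h \right)} = 7 - \frac{69}{2 h}$ ($A{\left(h \right)} = 7 - \frac{-681 + 543}{- 5 h + h} = 7 - - \frac{138}{\left(-4\right) h} = 7 - - 138 \left(- \frac{1}{4 h}\right) = 7 - \frac{69}{2 h}$)
$\left(-3212909 - 4754186\right) \left(X + A{\left(906 + 562 \right)}\right) = \left(-3212909 - 4754186\right) \left(3276186 + \left(7 - \frac{69}{2 \left(906 + 562\right)}\right)\right) = - 7967095 \left(3276186 + \left(7 - \frac{69}{2 \cdot 1468}\right)\right) = - 7967095 \left(3276186 + \left(7 - \frac{69}{2936}\right)\right) = - 7967095 \left(3276186 + \frac{20483}{2936}\right) = \left(-7967095\right) \frac{9618902579}{2936} = - \frac{76634710642638005}{2936}$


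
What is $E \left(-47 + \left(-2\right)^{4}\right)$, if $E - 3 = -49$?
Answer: $1426$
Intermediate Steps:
$E = -46$ ($E = 3 - 49 = -46$)
$E \left(-47 + \left(-2\right)^{4}\right) = - 46 \left(-47 + \left(-2\right)^{4}\right) = - 46 \left(-47 + 16\right) = \left(-46\right) \left(-31\right) = 1426$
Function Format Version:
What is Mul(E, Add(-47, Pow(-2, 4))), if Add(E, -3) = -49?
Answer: 1426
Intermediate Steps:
E = -46 (E = Add(3, -49) = -46)
Mul(E, Add(-47, Pow(-2, 4))) = Mul(-46, Add(-47, Pow(-2, 4))) = Mul(-46, Add(-47, 16)) = Mul(-46, -31) = 1426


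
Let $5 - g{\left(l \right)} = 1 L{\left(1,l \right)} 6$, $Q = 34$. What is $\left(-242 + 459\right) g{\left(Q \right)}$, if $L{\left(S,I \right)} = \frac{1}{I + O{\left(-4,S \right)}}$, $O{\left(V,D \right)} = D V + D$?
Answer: $1043$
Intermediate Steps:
$O{\left(V,D \right)} = D + D V$
$L{\left(S,I \right)} = \frac{1}{I - 3 S}$ ($L{\left(S,I \right)} = \frac{1}{I + S \left(1 - 4\right)} = \frac{1}{I + S \left(-3\right)} = \frac{1}{I - 3 S}$)
$g{\left(l \right)} = 5 - \frac{6}{-3 + l}$ ($g{\left(l \right)} = 5 - 1 \frac{1}{l - 3} \cdot 6 = 5 - 1 \frac{1}{-3 + l} 6 = 5 - \frac{1}{-3 + l} 6 = 5 - \frac{6}{-3 + l}$)
$\left(-242 + 459\right) g{\left(Q \right)} = \left(-242 + 459\right) \frac{-21 + 5 \cdot 34}{-3 + 34} = 217 \frac{-21 + 170}{31} = 217 \cdot \frac{1}{31} \cdot 149 = 217 \cdot \frac{149}{31} = 1043$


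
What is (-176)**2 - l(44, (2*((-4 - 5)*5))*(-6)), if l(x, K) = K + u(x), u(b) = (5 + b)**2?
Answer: 28035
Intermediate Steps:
l(x, K) = K + (5 + x)**2
(-176)**2 - l(44, (2*((-4 - 5)*5))*(-6)) = (-176)**2 - ((2*((-4 - 5)*5))*(-6) + (5 + 44)**2) = 30976 - ((2*(-9*5))*(-6) + 49**2) = 30976 - ((2*(-45))*(-6) + 2401) = 30976 - (-90*(-6) + 2401) = 30976 - (540 + 2401) = 30976 - 1*2941 = 30976 - 2941 = 28035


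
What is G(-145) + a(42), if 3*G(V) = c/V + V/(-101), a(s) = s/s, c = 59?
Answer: 19667/14645 ≈ 1.3429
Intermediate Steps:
a(s) = 1
G(V) = -V/303 + 59/(3*V) (G(V) = (59/V + V/(-101))/3 = (59/V + V*(-1/101))/3 = (59/V - V/101)/3 = -V/303 + 59/(3*V))
G(-145) + a(42) = (1/303)*(5959 - 1*(-145)²)/(-145) + 1 = (1/303)*(-1/145)*(5959 - 1*21025) + 1 = (1/303)*(-1/145)*(5959 - 21025) + 1 = (1/303)*(-1/145)*(-15066) + 1 = 5022/14645 + 1 = 19667/14645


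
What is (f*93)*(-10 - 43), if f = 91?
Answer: -448539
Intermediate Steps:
(f*93)*(-10 - 43) = (91*93)*(-10 - 43) = 8463*(-53) = -448539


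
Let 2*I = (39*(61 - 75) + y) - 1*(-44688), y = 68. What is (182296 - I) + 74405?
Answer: 234596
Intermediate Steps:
I = 22105 (I = ((39*(61 - 75) + 68) - 1*(-44688))/2 = ((39*(-14) + 68) + 44688)/2 = ((-546 + 68) + 44688)/2 = (-478 + 44688)/2 = (½)*44210 = 22105)
(182296 - I) + 74405 = (182296 - 1*22105) + 74405 = (182296 - 22105) + 74405 = 160191 + 74405 = 234596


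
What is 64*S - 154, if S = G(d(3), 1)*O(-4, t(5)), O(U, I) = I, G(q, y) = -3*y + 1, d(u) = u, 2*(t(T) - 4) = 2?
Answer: -794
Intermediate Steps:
t(T) = 5 (t(T) = 4 + (½)*2 = 4 + 1 = 5)
G(q, y) = 1 - 3*y
S = -10 (S = (1 - 3*1)*5 = (1 - 3)*5 = -2*5 = -10)
64*S - 154 = 64*(-10) - 154 = -640 - 154 = -794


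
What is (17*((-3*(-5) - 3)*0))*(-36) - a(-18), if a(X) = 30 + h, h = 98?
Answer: -128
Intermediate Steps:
a(X) = 128 (a(X) = 30 + 98 = 128)
(17*((-3*(-5) - 3)*0))*(-36) - a(-18) = (17*((-3*(-5) - 3)*0))*(-36) - 1*128 = (17*((15 - 3)*0))*(-36) - 128 = (17*(12*0))*(-36) - 128 = (17*0)*(-36) - 128 = 0*(-36) - 128 = 0 - 128 = -128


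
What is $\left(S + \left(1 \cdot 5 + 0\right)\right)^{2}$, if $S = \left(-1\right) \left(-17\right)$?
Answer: $484$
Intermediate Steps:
$S = 17$
$\left(S + \left(1 \cdot 5 + 0\right)\right)^{2} = \left(17 + \left(1 \cdot 5 + 0\right)\right)^{2} = \left(17 + \left(5 + 0\right)\right)^{2} = \left(17 + 5\right)^{2} = 22^{2} = 484$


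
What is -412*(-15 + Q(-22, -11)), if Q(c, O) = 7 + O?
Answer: 7828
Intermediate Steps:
-412*(-15 + Q(-22, -11)) = -412*(-15 + (7 - 11)) = -412*(-15 - 4) = -412*(-19) = 7828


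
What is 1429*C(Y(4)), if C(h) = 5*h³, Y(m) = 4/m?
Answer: 7145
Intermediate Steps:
1429*C(Y(4)) = 1429*(5*(4/4)³) = 1429*(5*(4*(¼))³) = 1429*(5*1³) = 1429*(5*1) = 1429*5 = 7145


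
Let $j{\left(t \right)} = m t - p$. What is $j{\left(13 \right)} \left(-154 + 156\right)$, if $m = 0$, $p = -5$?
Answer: $10$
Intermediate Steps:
$j{\left(t \right)} = 5$ ($j{\left(t \right)} = 0 t - -5 = 0 + 5 = 5$)
$j{\left(13 \right)} \left(-154 + 156\right) = 5 \left(-154 + 156\right) = 5 \cdot 2 = 10$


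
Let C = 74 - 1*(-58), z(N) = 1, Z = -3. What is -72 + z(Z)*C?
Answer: 60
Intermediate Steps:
C = 132 (C = 74 + 58 = 132)
-72 + z(Z)*C = -72 + 1*132 = -72 + 132 = 60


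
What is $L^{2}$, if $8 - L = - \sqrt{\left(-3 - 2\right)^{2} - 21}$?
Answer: $100$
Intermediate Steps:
$L = 10$ ($L = 8 - - \sqrt{\left(-3 - 2\right)^{2} - 21} = 8 - - \sqrt{\left(-5\right)^{2} - 21} = 8 - - \sqrt{25 - 21} = 8 - - \sqrt{4} = 8 - \left(-1\right) 2 = 8 - -2 = 8 + 2 = 10$)
$L^{2} = 10^{2} = 100$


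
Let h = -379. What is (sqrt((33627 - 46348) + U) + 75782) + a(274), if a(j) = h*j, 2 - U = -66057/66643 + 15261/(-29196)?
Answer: -28064 + I*sqrt(1337379181312842327801)/324284838 ≈ -28064.0 + 112.77*I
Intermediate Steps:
U = 2279019017/648569676 (U = 2 - (-66057/66643 + 15261/(-29196)) = 2 - (-66057*1/66643 + 15261*(-1/29196)) = 2 - (-66057/66643 - 5087/9732) = 2 - 1*(-981879665/648569676) = 2 + 981879665/648569676 = 2279019017/648569676 ≈ 3.5139)
a(j) = -379*j
(sqrt((33627 - 46348) + U) + 75782) + a(274) = (sqrt((33627 - 46348) + 2279019017/648569676) + 75782) - 379*274 = (sqrt(-12721 + 2279019017/648569676) + 75782) - 103846 = (sqrt(-8248175829379/648569676) + 75782) - 103846 = (I*sqrt(1337379181312842327801)/324284838 + 75782) - 103846 = (75782 + I*sqrt(1337379181312842327801)/324284838) - 103846 = -28064 + I*sqrt(1337379181312842327801)/324284838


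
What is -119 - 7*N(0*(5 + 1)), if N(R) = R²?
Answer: -119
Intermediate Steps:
-119 - 7*N(0*(5 + 1)) = -119 - 7*(0*(5 + 1))² = -119 - 7*(0*6)² = -119 - 7*0² = -119 - 7*0 = -119 + 0 = -119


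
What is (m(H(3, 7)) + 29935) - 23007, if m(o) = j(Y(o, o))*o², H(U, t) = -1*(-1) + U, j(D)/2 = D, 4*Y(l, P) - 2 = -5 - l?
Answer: 6872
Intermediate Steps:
Y(l, P) = -¾ - l/4 (Y(l, P) = ½ + (-5 - l)/4 = ½ + (-5/4 - l/4) = -¾ - l/4)
j(D) = 2*D
H(U, t) = 1 + U
m(o) = o²*(-3/2 - o/2) (m(o) = (2*(-¾ - o/4))*o² = (-3/2 - o/2)*o² = o²*(-3/2 - o/2))
(m(H(3, 7)) + 29935) - 23007 = ((1 + 3)²*(-3 - (1 + 3))/2 + 29935) - 23007 = ((½)*4²*(-3 - 1*4) + 29935) - 23007 = ((½)*16*(-3 - 4) + 29935) - 23007 = ((½)*16*(-7) + 29935) - 23007 = (-56 + 29935) - 23007 = 29879 - 23007 = 6872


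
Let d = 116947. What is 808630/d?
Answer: 808630/116947 ≈ 6.9145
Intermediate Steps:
808630/d = 808630/116947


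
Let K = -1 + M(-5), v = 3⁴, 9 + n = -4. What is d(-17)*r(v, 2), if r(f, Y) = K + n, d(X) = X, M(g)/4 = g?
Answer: 578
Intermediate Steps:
M(g) = 4*g
n = -13 (n = -9 - 4 = -13)
v = 81
K = -21 (K = -1 + 4*(-5) = -1 - 20 = -21)
r(f, Y) = -34 (r(f, Y) = -21 - 13 = -34)
d(-17)*r(v, 2) = -17*(-34) = 578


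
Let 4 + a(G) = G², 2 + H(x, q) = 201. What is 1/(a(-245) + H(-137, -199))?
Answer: 1/60220 ≈ 1.6606e-5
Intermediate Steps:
H(x, q) = 199 (H(x, q) = -2 + 201 = 199)
a(G) = -4 + G²
1/(a(-245) + H(-137, -199)) = 1/((-4 + (-245)²) + 199) = 1/((-4 + 60025) + 199) = 1/(60021 + 199) = 1/60220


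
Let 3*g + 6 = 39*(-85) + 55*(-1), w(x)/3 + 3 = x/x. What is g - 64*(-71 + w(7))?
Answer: 11408/3 ≈ 3802.7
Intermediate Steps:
w(x) = -6 (w(x) = -9 + 3*(x/x) = -9 + 3*1 = -9 + 3 = -6)
g = -3376/3 (g = -2 + (39*(-85) + 55*(-1))/3 = -2 + (-3315 - 55)/3 = -2 + (1/3)*(-3370) = -2 - 3370/3 = -3376/3 ≈ -1125.3)
g - 64*(-71 + w(7)) = -3376/3 - 64*(-71 - 6) = -3376/3 - 64*(-77) = -3376/3 + 4928 = 11408/3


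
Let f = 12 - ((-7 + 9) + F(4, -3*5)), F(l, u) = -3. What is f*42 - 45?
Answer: 501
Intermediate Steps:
f = 13 (f = 12 - ((-7 + 9) - 3) = 12 - (2 - 3) = 12 - 1*(-1) = 12 + 1 = 13)
f*42 - 45 = 13*42 - 45 = 546 - 45 = 501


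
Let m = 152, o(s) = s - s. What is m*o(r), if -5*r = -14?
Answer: 0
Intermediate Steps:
r = 14/5 (r = -1/5*(-14) = 14/5 ≈ 2.8000)
o(s) = 0
m*o(r) = 152*0 = 0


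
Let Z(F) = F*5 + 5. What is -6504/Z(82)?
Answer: -6504/415 ≈ -15.672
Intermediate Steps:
Z(F) = 5 + 5*F (Z(F) = 5*F + 5 = 5 + 5*F)
-6504/Z(82) = -6504/(5 + 5*82) = -6504/(5 + 410) = -6504/415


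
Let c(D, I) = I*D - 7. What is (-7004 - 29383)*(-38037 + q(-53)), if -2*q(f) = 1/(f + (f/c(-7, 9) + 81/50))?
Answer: 8174210873439/5906 ≈ 1.3841e+9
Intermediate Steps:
c(D, I) = -7 + D*I (c(D, I) = D*I - 7 = -7 + D*I)
q(f) = -1/(2*(81/50 + 69*f/70)) (q(f) = -1/(2*(f + (f/(-7 - 7*9) + 81/50))) = -1/(2*(f + (f/(-7 - 63) + 81*(1/50)))) = -1/(2*(f + (f/(-70) + 81/50))) = -1/(2*(f + (f*(-1/70) + 81/50))) = -1/(2*(f + (-f/70 + 81/50))) = -1/(2*(f + (81/50 - f/70))) = -1/(2*(81/50 + 69*f/70)))
(-7004 - 29383)*(-38037 + q(-53)) = (-7004 - 29383)*(-38037 - 175/(567 + 345*(-53))) = -36387*(-38037 - 175/(567 - 18285)) = -36387*(-38037 - 175/(-17718)) = -36387*(-38037 - 175*(-1/17718)) = -36387*(-38037 + 175/17718) = -36387*(-673939391/17718) = 8174210873439/5906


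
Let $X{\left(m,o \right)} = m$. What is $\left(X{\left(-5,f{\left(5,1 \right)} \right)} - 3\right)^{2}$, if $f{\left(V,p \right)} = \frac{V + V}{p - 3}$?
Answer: $64$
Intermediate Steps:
$f{\left(V,p \right)} = \frac{2 V}{-3 + p}$
$\left(X{\left(-5,f{\left(5,1 \right)} \right)} - 3\right)^{2} = \left(-5 - 3\right)^{2} = \left(-8\right)^{2} = 64$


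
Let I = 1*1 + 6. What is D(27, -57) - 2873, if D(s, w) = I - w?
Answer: -2809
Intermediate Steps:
I = 7 (I = 1 + 6 = 7)
D(s, w) = 7 - w
D(27, -57) - 2873 = (7 - 1*(-57)) - 2873 = (7 + 57) - 2873 = 64 - 2873 = -2809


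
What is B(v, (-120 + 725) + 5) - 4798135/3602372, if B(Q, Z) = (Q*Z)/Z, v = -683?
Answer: -2465218211/3602372 ≈ -684.33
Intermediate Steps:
B(Q, Z) = Q
B(v, (-120 + 725) + 5) - 4798135/3602372 = -683 - 4798135/3602372 = -2465218211/3602372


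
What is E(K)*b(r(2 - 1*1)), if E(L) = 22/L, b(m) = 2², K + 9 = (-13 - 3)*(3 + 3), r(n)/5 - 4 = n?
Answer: -88/105 ≈ -0.83809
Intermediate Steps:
r(n) = 20 + 5*n
K = -105 (K = -9 + (-13 - 3)*(3 + 3) = -9 - 16*6 = -9 - 96 = -105)
b(m) = 4
E(K)*b(r(2 - 1*1)) = (22/(-105))*4 = (22*(-1/105))*4 = -22/105*4 = -88/105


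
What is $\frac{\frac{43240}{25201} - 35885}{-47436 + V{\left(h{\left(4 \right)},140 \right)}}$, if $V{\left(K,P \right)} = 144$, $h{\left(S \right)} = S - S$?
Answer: $\frac{904294645}{1191805692} \approx 0.75876$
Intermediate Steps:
$h{\left(S \right)} = 0$
$\frac{\frac{43240}{25201} - 35885}{-47436 + V{\left(h{\left(4 \right)},140 \right)}} = \frac{\frac{43240}{25201} - 35885}{-47436 + 144} = \frac{43240 \cdot \frac{1}{25201} - 35885}{-47292} = \left(\frac{43240}{25201} - 35885\right) \left(- \frac{1}{47292}\right) = \left(- \frac{904294645}{25201}\right) \left(- \frac{1}{47292}\right) = \frac{904294645}{1191805692}$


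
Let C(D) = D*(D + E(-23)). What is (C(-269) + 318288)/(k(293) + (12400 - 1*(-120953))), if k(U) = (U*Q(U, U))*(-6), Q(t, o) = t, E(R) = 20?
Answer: -128423/127247 ≈ -1.0092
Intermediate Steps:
C(D) = D*(20 + D) (C(D) = D*(D + 20) = D*(20 + D))
k(U) = -6*U² (k(U) = (U*U)*(-6) = U²*(-6) = -6*U²)
(C(-269) + 318288)/(k(293) + (12400 - 1*(-120953))) = (-269*(20 - 269) + 318288)/(-6*293² + (12400 - 1*(-120953))) = (-269*(-249) + 318288)/(-6*85849 + (12400 + 120953)) = (66981 + 318288)/(-515094 + 133353) = 385269/(-381741) = 385269*(-1/381741) = -128423/127247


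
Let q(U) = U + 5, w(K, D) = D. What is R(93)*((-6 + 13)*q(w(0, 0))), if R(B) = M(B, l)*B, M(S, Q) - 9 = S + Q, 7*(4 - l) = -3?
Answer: 346425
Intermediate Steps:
l = 31/7 (l = 4 - 1/7*(-3) = 4 + 3/7 = 31/7 ≈ 4.4286)
M(S, Q) = 9 + Q + S (M(S, Q) = 9 + (S + Q) = 9 + (Q + S) = 9 + Q + S)
q(U) = 5 + U
R(B) = B*(94/7 + B) (R(B) = (9 + 31/7 + B)*B = (94/7 + B)*B = B*(94/7 + B))
R(93)*((-6 + 13)*q(w(0, 0))) = ((1/7)*93*(94 + 7*93))*((-6 + 13)*(5 + 0)) = ((1/7)*93*(94 + 651))*(7*5) = ((1/7)*93*745)*35 = (69285/7)*35 = 346425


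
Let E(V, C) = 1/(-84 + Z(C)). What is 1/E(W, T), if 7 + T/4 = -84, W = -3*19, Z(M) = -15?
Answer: -99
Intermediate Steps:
W = -57
T = -364 (T = -28 + 4*(-84) = -28 - 336 = -364)
E(V, C) = -1/99 (E(V, C) = 1/(-84 - 15) = 1/(-99) = -1/99)
1/E(W, T) = 1/(-1/99) = -99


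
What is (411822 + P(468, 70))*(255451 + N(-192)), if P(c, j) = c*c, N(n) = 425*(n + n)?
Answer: 58196174346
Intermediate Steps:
N(n) = 850*n (N(n) = 425*(2*n) = 850*n)
P(c, j) = c²
(411822 + P(468, 70))*(255451 + N(-192)) = (411822 + 468²)*(255451 + 850*(-192)) = (411822 + 219024)*(255451 - 163200) = 630846*92251 = 58196174346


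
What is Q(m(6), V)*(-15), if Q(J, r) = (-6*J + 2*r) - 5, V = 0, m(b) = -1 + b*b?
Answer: 3225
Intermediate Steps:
m(b) = -1 + b**2
Q(J, r) = -5 - 6*J + 2*r
Q(m(6), V)*(-15) = (-5 - 6*(-1 + 6**2) + 2*0)*(-15) = (-5 - 6*(-1 + 36) + 0)*(-15) = (-5 - 6*35 + 0)*(-15) = (-5 - 210 + 0)*(-15) = -215*(-15) = 3225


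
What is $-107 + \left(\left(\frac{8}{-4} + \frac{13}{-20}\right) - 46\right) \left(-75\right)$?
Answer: $\frac{14167}{4} \approx 3541.8$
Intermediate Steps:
$-107 + \left(\left(\frac{8}{-4} + \frac{13}{-20}\right) - 46\right) \left(-75\right) = -107 + \left(\left(8 \left(- \frac{1}{4}\right) + 13 \left(- \frac{1}{20}\right)\right) - 46\right) \left(-75\right) = -107 + \left(\left(-2 - \frac{13}{20}\right) - 46\right) \left(-75\right) = -107 + \left(- \frac{53}{20} - 46\right) \left(-75\right) = -107 - - \frac{14595}{4} = -107 + \frac{14595}{4} = \frac{14167}{4}$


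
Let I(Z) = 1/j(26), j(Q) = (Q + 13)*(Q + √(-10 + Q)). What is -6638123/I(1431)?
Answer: -7766603910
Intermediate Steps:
j(Q) = (13 + Q)*(Q + √(-10 + Q))
I(Z) = 1/1170 (I(Z) = 1/(26² + 13*26 + 13*√(-10 + 26) + 26*√(-10 + 26)) = 1/(676 + 338 + 13*√16 + 26*√16) = 1/(676 + 338 + 13*4 + 26*4) = 1/(676 + 338 + 52 + 104) = 1/1170)
-6638123/I(1431) = -6638123/1/1170 = -6638123*1170 = -7766603910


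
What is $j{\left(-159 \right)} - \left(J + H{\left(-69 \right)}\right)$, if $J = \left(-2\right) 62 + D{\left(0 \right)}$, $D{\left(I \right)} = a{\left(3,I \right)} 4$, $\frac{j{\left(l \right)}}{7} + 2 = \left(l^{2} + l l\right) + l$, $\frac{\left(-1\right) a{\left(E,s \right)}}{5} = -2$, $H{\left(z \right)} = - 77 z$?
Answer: $347578$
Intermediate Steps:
$a{\left(E,s \right)} = 10$ ($a{\left(E,s \right)} = \left(-5\right) \left(-2\right) = 10$)
$j{\left(l \right)} = -14 + 7 l + 14 l^{2}$ ($j{\left(l \right)} = -14 + 7 \left(\left(l^{2} + l l\right) + l\right) = -14 + 7 \left(\left(l^{2} + l^{2}\right) + l\right) = -14 + 7 \left(2 l^{2} + l\right) = -14 + 7 \left(l + 2 l^{2}\right) = -14 + \left(7 l + 14 l^{2}\right) = -14 + 7 l + 14 l^{2}$)
$D{\left(I \right)} = 40$ ($D{\left(I \right)} = 10 \cdot 4 = 40$)
$J = -84$ ($J = \left(-2\right) 62 + 40 = -124 + 40 = -84$)
$j{\left(-159 \right)} - \left(J + H{\left(-69 \right)}\right) = \left(-14 + 7 \left(-159\right) + 14 \left(-159\right)^{2}\right) - \left(-84 - -5313\right) = \left(-14 - 1113 + 14 \cdot 25281\right) - \left(-84 + 5313\right) = \left(-14 - 1113 + 353934\right) - 5229 = 352807 - 5229 = 347578$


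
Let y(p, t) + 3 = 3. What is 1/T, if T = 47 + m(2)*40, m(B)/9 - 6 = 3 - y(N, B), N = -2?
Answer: 1/3287 ≈ 0.00030423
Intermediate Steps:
y(p, t) = 0 (y(p, t) = -3 + 3 = 0)
m(B) = 81 (m(B) = 54 + 9*(3 - 1*0) = 54 + 9*(3 + 0) = 54 + 9*3 = 54 + 27 = 81)
T = 3287 (T = 47 + 81*40 = 47 + 3240 = 3287)
1/T = 1/3287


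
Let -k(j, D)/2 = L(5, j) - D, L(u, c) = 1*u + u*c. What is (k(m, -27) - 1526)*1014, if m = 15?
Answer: -1764360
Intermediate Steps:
L(u, c) = u + c*u
k(j, D) = -10 - 10*j + 2*D (k(j, D) = -2*(5*(1 + j) - D) = -2*((5 + 5*j) - D) = -2*(5 - D + 5*j) = -10 - 10*j + 2*D)
(k(m, -27) - 1526)*1014 = ((-10 - 10*15 + 2*(-27)) - 1526)*1014 = ((-10 - 150 - 54) - 1526)*1014 = (-214 - 1526)*1014 = -1740*1014 = -1764360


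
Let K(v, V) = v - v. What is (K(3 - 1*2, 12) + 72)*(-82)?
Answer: -5904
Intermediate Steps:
K(v, V) = 0
(K(3 - 1*2, 12) + 72)*(-82) = (0 + 72)*(-82) = 72*(-82) = -5904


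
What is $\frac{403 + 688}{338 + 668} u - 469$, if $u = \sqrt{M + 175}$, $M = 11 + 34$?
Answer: $-469 + \frac{1091 \sqrt{55}}{503} \approx -452.91$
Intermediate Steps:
$M = 45$
$u = 2 \sqrt{55}$ ($u = \sqrt{45 + 175} = \sqrt{220} = 2 \sqrt{55} \approx 14.832$)
$\frac{403 + 688}{338 + 668} u - 469 = \frac{403 + 688}{338 + 668} \cdot 2 \sqrt{55} - 469 = \frac{1091}{1006} \cdot 2 \sqrt{55} - 469 = 1091 \cdot \frac{1}{1006} \cdot 2 \sqrt{55} - 469 = \frac{1091 \cdot 2 \sqrt{55}}{1006} - 469 = \frac{1091 \sqrt{55}}{503} - 469 = -469 + \frac{1091 \sqrt{55}}{503}$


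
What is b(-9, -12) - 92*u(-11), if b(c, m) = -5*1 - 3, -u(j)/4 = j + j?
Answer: -8104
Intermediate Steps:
u(j) = -8*j (u(j) = -4*(j + j) = -8*j)
b(c, m) = -8 (b(c, m) = -5 - 3 = -8)
b(-9, -12) - 92*u(-11) = -8 - (-736)*(-11) = -8 - 92*88 = -8 - 8096 = -8104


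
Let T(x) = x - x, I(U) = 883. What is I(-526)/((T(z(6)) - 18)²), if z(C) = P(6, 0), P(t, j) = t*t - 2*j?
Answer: 883/324 ≈ 2.7253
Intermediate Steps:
P(t, j) = t² - 2*j
z(C) = 36 (z(C) = 6² - 2*0 = 36 + 0 = 36)
T(x) = 0
I(-526)/((T(z(6)) - 18)²) = 883/((0 - 18)²) = 883/((-18)²) = 883/324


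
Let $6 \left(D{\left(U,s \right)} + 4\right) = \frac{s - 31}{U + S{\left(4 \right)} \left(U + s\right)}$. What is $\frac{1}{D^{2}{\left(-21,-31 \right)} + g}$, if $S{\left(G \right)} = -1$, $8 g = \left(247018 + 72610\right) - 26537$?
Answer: $\frac{72}{2639171} \approx 2.7281 \cdot 10^{-5}$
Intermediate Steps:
$g = \frac{293091}{8}$ ($g = \frac{\left(247018 + 72610\right) - 26537}{8} = \frac{319628 - 26537}{8} = \frac{1}{8} \cdot 293091 = \frac{293091}{8} \approx 36636.0$)
$D{\left(U,s \right)} = -4 - \frac{-31 + s}{6 s}$ ($D{\left(U,s \right)} = -4 + \frac{\left(s - 31\right) \frac{1}{U - \left(U + s\right)}}{6} = -4 + \frac{\left(-31 + s\right) \frac{1}{U - \left(U + s\right)}}{6} = -4 + \frac{\left(-31 + s\right) \frac{1}{\left(-1\right) s}}{6} = -4 + \frac{\left(-31 + s\right) \left(- \frac{1}{s}\right)}{6} = -4 + \frac{\left(-1\right) \frac{1}{s} \left(-31 + s\right)}{6} = -4 - \frac{-31 + s}{6 s}$)
$\frac{1}{D^{2}{\left(-21,-31 \right)} + g} = \frac{1}{\left(\frac{31 - -775}{6 \left(-31\right)}\right)^{2} + \frac{293091}{8}} = \frac{1}{\left(\frac{1}{6} \left(- \frac{1}{31}\right) \left(31 + 775\right)\right)^{2} + \frac{293091}{8}} = \frac{1}{\left(\frac{1}{6} \left(- \frac{1}{31}\right) 806\right)^{2} + \frac{293091}{8}} = \frac{1}{\left(- \frac{13}{3}\right)^{2} + \frac{293091}{8}} = \frac{1}{\frac{169}{9} + \frac{293091}{8}} = \frac{1}{\frac{2639171}{72}} = \frac{72}{2639171}$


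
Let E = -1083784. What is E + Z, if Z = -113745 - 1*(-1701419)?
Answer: 503890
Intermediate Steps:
Z = 1587674 (Z = -113745 + 1701419 = 1587674)
E + Z = -1083784 + 1587674 = 503890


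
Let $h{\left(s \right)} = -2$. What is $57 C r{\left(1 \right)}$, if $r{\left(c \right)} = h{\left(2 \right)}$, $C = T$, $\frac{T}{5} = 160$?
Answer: $-91200$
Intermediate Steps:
$T = 800$ ($T = 5 \cdot 160 = 800$)
$C = 800$
$r{\left(c \right)} = -2$
$57 C r{\left(1 \right)} = 57 \cdot 800 \left(-2\right) = 45600 \left(-2\right) = -91200$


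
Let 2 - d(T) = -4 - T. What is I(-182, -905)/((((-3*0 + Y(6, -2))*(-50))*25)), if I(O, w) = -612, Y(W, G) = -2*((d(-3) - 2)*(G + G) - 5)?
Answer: 17/625 ≈ 0.027200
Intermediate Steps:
d(T) = 6 + T (d(T) = 2 - (-4 - T) = 2 + (4 + T) = 6 + T)
Y(W, G) = 10 - 4*G (Y(W, G) = -2*(((6 - 3) - 2)*(G + G) - 5) = -2*((3 - 2)*(2*G) - 5) = -2*(1*(2*G) - 5) = -2*(2*G - 5) = -2*(-5 + 2*G) = 10 - 4*G)
I(-182, -905)/((((-3*0 + Y(6, -2))*(-50))*25)) = -612*(-1/(1250*(-3*0 + (10 - 4*(-2))))) = -612*(-1/(1250*(0 + (10 + 8)))) = -612*(-1/(1250*(0 + 18))) = -612/((18*(-50))*25) = -612/((-900*25)) = -612/(-22500) = -612*(-1/22500) = 17/625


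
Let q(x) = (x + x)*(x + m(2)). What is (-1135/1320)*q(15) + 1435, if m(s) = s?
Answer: 43845/44 ≈ 996.48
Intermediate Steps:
q(x) = 2*x*(2 + x) (q(x) = (x + x)*(x + 2) = (2*x)*(2 + x) = 2*x*(2 + x))
(-1135/1320)*q(15) + 1435 = (-1135/1320)*(2*15*(2 + 15)) + 1435 = (-1135*1/1320)*(2*15*17) + 1435 = -227/264*510 + 1435 = -19295/44 + 1435 = 43845/44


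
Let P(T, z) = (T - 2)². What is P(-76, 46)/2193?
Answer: 2028/731 ≈ 2.7743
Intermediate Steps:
P(T, z) = (-2 + T)²
P(-76, 46)/2193 = (-2 - 76)²/2193 = (-78)²*(1/2193) = 6084*(1/2193) = 2028/731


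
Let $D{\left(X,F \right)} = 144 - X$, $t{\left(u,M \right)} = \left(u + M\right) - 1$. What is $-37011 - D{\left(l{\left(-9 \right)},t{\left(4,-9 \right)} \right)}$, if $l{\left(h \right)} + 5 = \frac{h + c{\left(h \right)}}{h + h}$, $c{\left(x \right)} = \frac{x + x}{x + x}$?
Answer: $- \frac{334436}{9} \approx -37160.0$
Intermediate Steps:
$t{\left(u,M \right)} = -1 + M + u$ ($t{\left(u,M \right)} = \left(M + u\right) - 1 = -1 + M + u$)
$c{\left(x \right)} = 1$ ($c{\left(x \right)} = \frac{2 x}{2 x} = 2 x \frac{1}{2 x} = 1$)
$l{\left(h \right)} = -5 + \frac{1 + h}{2 h}$ ($l{\left(h \right)} = -5 + \frac{h + 1}{h + h} = -5 + \frac{1 + h}{2 h}$)
$-37011 - D{\left(l{\left(-9 \right)},t{\left(4,-9 \right)} \right)} = -37011 - \left(144 - \frac{1 - -81}{2 \left(-9\right)}\right) = -37011 - \left(144 - \frac{1}{2} \left(- \frac{1}{9}\right) \left(1 + 81\right)\right) = -37011 - \left(144 - \frac{1}{2} \left(- \frac{1}{9}\right) 82\right) = -37011 - \left(144 - - \frac{41}{9}\right) = -37011 - \left(144 + \frac{41}{9}\right) = -37011 - \frac{1337}{9} = - \frac{334436}{9}$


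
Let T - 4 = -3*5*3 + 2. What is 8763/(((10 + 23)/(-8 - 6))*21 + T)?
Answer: -5842/59 ≈ -99.017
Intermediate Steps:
T = -39 (T = 4 + (-3*5*3 + 2) = 4 + (-15*3 + 2) = 4 + (-45 + 2) = 4 - 43 = -39)
8763/(((10 + 23)/(-8 - 6))*21 + T) = 8763/(((10 + 23)/(-8 - 6))*21 - 39) = 8763/((33/(-14))*21 - 39) = 8763/((33*(-1/14))*21 - 39) = 8763/(-33/14*21 - 39) = 8763/(-99/2 - 39) = 8763/(-177/2) = 8763*(-2/177) = -5842/59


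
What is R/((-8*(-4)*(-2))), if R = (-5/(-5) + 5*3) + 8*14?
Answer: -2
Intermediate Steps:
R = 128 (R = (-5*(-⅕) + 15) + 112 = (1 + 15) + 112 = 16 + 112 = 128)
R/((-8*(-4)*(-2))) = 128/((-8*(-4)*(-2))) = 128/((32*(-2))) = 128/(-64) = 128*(-1/64) = -2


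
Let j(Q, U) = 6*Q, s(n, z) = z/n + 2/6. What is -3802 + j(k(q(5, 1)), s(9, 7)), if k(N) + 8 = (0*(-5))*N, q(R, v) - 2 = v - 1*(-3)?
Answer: -3850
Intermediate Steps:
s(n, z) = ⅓ + z/n (s(n, z) = z/n + 2*(⅙) = z/n + ⅓ = ⅓ + z/n)
q(R, v) = 5 + v (q(R, v) = 2 + (v - 1*(-3)) = 2 + (v + 3) = 2 + (3 + v) = 5 + v)
k(N) = -8 (k(N) = -8 + (0*(-5))*N = -8 + 0*N = -8 + 0 = -8)
-3802 + j(k(q(5, 1)), s(9, 7)) = -3802 + 6*(-8) = -3802 - 48 = -3850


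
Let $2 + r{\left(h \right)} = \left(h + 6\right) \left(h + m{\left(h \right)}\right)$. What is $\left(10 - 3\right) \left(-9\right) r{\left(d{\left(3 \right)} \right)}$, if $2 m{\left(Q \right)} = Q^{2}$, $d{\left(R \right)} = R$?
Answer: $- \frac{8253}{2} \approx -4126.5$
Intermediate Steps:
$m{\left(Q \right)} = \frac{Q^{2}}{2}$
$r{\left(h \right)} = -2 + \left(6 + h\right) \left(h + \frac{h^{2}}{2}\right)$ ($r{\left(h \right)} = -2 + \left(h + 6\right) \left(h + \frac{h^{2}}{2}\right) = -2 + \left(6 + h\right) \left(h + \frac{h^{2}}{2}\right)$)
$\left(10 - 3\right) \left(-9\right) r{\left(d{\left(3 \right)} \right)} = \left(10 - 3\right) \left(-9\right) \left(-2 + \frac{3^{3}}{2} + 4 \cdot 3^{2} + 6 \cdot 3\right) = 7 \left(-9\right) \left(-2 + \frac{1}{2} \cdot 27 + 4 \cdot 9 + 18\right) = - 63 \left(-2 + \frac{27}{2} + 36 + 18\right) = \left(-63\right) \frac{131}{2} = - \frac{8253}{2}$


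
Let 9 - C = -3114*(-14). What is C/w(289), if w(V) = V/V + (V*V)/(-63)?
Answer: 2745981/83458 ≈ 32.903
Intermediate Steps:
C = -43587 (C = 9 - (-3114)*(-14) = 9 - 1*43596 = 9 - 43596 = -43587)
w(V) = 1 - V**2/63 (w(V) = 1 + V**2*(-1/63) = 1 - V**2/63)
C/w(289) = -43587/(1 - 1/63*289**2) = -43587/(1 - 1/63*83521) = -43587/(1 - 83521/63) = -43587/(-83458/63) = -43587*(-63/83458) = 2745981/83458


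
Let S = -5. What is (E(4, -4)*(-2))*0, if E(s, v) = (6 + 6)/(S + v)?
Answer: 0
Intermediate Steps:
E(s, v) = 12/(-5 + v) (E(s, v) = (6 + 6)/(-5 + v) = 12/(-5 + v))
(E(4, -4)*(-2))*0 = ((12/(-5 - 4))*(-2))*0 = ((12/(-9))*(-2))*0 = ((12*(-⅑))*(-2))*0 = -4/3*(-2)*0 = (8/3)*0 = 0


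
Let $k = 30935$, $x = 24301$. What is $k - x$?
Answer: $6634$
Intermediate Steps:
$k - x = 30935 - 24301 = 6634$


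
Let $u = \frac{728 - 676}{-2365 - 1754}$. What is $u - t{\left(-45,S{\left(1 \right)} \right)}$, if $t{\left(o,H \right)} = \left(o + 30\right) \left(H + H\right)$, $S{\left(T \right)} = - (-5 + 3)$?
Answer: $\frac{247088}{4119} \approx 59.987$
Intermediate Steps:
$S{\left(T \right)} = 2$ ($S{\left(T \right)} = \left(-1\right) \left(-2\right) = 2$)
$t{\left(o,H \right)} = 2 H \left(30 + o\right)$ ($t{\left(o,H \right)} = \left(30 + o\right) 2 H = 2 H \left(30 + o\right)$)
$u = - \frac{52}{4119}$ ($u = \frac{52}{-4119} = 52 \left(- \frac{1}{4119}\right) = - \frac{52}{4119} \approx -0.012624$)
$u - t{\left(-45,S{\left(1 \right)} \right)} = - \frac{52}{4119} - 2 \cdot 2 \left(30 - 45\right) = - \frac{52}{4119} - 2 \cdot 2 \left(-15\right) = - \frac{52}{4119} - -60 = - \frac{52}{4119} + 60 = \frac{247088}{4119}$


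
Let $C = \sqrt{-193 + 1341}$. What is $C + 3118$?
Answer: $3118 + 2 \sqrt{287} \approx 3151.9$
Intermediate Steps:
$C = 2 \sqrt{287}$ ($C = \sqrt{1148} = 2 \sqrt{287} \approx 33.882$)
$C + 3118 = 2 \sqrt{287} + 3118 = 3118 + 2 \sqrt{287}$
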